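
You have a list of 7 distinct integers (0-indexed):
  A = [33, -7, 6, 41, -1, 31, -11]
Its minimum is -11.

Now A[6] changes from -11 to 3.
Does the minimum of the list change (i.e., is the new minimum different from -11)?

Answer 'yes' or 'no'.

Old min = -11
Change: A[6] -11 -> 3
Changed element was the min; new min must be rechecked.
New min = -7; changed? yes

Answer: yes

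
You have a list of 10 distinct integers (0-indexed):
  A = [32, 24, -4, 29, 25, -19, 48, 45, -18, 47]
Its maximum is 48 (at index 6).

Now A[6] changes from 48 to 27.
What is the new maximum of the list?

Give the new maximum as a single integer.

Answer: 47

Derivation:
Old max = 48 (at index 6)
Change: A[6] 48 -> 27
Changed element WAS the max -> may need rescan.
  Max of remaining elements: 47
  New max = max(27, 47) = 47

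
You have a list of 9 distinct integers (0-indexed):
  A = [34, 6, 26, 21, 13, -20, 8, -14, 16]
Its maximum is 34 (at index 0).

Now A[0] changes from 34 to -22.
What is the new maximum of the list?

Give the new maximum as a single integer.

Answer: 26

Derivation:
Old max = 34 (at index 0)
Change: A[0] 34 -> -22
Changed element WAS the max -> may need rescan.
  Max of remaining elements: 26
  New max = max(-22, 26) = 26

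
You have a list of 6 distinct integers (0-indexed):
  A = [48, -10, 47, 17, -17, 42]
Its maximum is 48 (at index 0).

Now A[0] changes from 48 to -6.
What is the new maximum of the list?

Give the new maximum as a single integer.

Old max = 48 (at index 0)
Change: A[0] 48 -> -6
Changed element WAS the max -> may need rescan.
  Max of remaining elements: 47
  New max = max(-6, 47) = 47

Answer: 47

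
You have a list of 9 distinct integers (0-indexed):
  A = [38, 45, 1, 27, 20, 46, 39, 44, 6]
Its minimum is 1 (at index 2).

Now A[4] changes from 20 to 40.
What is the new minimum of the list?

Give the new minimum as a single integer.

Old min = 1 (at index 2)
Change: A[4] 20 -> 40
Changed element was NOT the old min.
  New min = min(old_min, new_val) = min(1, 40) = 1

Answer: 1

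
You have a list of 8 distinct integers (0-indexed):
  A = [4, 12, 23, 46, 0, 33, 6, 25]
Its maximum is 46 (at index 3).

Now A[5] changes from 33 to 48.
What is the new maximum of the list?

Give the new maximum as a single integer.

Old max = 46 (at index 3)
Change: A[5] 33 -> 48
Changed element was NOT the old max.
  New max = max(old_max, new_val) = max(46, 48) = 48

Answer: 48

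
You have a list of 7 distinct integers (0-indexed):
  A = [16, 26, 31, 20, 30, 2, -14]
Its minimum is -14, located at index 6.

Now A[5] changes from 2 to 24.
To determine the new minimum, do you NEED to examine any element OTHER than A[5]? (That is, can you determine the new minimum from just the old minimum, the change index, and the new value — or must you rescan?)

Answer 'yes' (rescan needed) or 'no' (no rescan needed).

Old min = -14 at index 6
Change at index 5: 2 -> 24
Index 5 was NOT the min. New min = min(-14, 24). No rescan of other elements needed.
Needs rescan: no

Answer: no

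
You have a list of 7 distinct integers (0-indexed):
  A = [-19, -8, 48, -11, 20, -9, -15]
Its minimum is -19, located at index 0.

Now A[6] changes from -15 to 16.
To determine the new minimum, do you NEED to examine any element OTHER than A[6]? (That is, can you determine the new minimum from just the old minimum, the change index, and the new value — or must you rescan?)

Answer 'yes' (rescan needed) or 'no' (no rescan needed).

Answer: no

Derivation:
Old min = -19 at index 0
Change at index 6: -15 -> 16
Index 6 was NOT the min. New min = min(-19, 16). No rescan of other elements needed.
Needs rescan: no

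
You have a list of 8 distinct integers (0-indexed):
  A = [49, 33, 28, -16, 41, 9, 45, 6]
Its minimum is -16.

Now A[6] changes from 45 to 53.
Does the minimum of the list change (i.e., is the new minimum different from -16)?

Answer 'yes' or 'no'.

Old min = -16
Change: A[6] 45 -> 53
Changed element was NOT the min; min changes only if 53 < -16.
New min = -16; changed? no

Answer: no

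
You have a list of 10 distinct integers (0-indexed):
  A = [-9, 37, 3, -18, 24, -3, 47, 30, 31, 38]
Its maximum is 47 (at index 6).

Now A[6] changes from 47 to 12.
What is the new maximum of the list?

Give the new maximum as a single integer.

Old max = 47 (at index 6)
Change: A[6] 47 -> 12
Changed element WAS the max -> may need rescan.
  Max of remaining elements: 38
  New max = max(12, 38) = 38

Answer: 38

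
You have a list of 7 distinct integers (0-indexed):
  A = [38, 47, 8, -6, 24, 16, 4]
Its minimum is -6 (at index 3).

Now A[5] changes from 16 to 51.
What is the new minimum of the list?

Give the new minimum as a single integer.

Answer: -6

Derivation:
Old min = -6 (at index 3)
Change: A[5] 16 -> 51
Changed element was NOT the old min.
  New min = min(old_min, new_val) = min(-6, 51) = -6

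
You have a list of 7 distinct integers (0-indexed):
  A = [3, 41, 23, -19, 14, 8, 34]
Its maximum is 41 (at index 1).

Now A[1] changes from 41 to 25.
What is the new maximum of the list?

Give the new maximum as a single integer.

Answer: 34

Derivation:
Old max = 41 (at index 1)
Change: A[1] 41 -> 25
Changed element WAS the max -> may need rescan.
  Max of remaining elements: 34
  New max = max(25, 34) = 34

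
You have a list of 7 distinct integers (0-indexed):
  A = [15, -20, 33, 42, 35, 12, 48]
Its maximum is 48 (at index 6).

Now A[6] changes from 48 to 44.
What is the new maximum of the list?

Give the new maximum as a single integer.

Answer: 44

Derivation:
Old max = 48 (at index 6)
Change: A[6] 48 -> 44
Changed element WAS the max -> may need rescan.
  Max of remaining elements: 42
  New max = max(44, 42) = 44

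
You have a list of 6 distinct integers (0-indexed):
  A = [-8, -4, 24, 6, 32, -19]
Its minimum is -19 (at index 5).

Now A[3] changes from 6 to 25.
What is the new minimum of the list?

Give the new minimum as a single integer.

Answer: -19

Derivation:
Old min = -19 (at index 5)
Change: A[3] 6 -> 25
Changed element was NOT the old min.
  New min = min(old_min, new_val) = min(-19, 25) = -19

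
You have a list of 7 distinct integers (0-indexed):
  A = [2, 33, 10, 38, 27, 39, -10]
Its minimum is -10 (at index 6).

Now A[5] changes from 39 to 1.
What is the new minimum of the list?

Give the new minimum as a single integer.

Old min = -10 (at index 6)
Change: A[5] 39 -> 1
Changed element was NOT the old min.
  New min = min(old_min, new_val) = min(-10, 1) = -10

Answer: -10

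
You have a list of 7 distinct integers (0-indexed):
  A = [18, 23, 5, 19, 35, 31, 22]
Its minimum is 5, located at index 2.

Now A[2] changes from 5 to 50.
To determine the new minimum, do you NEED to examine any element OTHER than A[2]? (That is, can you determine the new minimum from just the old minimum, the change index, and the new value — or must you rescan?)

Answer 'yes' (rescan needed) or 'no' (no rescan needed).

Answer: yes

Derivation:
Old min = 5 at index 2
Change at index 2: 5 -> 50
Index 2 WAS the min and new value 50 > old min 5. Must rescan other elements to find the new min.
Needs rescan: yes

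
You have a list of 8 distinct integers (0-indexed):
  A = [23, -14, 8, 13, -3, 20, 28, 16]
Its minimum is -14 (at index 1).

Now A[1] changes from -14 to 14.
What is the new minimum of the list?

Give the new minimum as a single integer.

Answer: -3

Derivation:
Old min = -14 (at index 1)
Change: A[1] -14 -> 14
Changed element WAS the min. Need to check: is 14 still <= all others?
  Min of remaining elements: -3
  New min = min(14, -3) = -3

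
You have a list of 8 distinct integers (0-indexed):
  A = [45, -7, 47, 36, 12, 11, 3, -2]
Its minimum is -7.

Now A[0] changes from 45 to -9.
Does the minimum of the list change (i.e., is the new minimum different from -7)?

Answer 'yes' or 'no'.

Answer: yes

Derivation:
Old min = -7
Change: A[0] 45 -> -9
Changed element was NOT the min; min changes only if -9 < -7.
New min = -9; changed? yes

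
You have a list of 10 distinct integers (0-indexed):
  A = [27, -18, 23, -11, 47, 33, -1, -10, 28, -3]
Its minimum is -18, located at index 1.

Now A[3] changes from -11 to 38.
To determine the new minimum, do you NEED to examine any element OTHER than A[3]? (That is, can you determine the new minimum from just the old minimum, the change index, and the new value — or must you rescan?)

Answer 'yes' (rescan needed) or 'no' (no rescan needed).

Old min = -18 at index 1
Change at index 3: -11 -> 38
Index 3 was NOT the min. New min = min(-18, 38). No rescan of other elements needed.
Needs rescan: no

Answer: no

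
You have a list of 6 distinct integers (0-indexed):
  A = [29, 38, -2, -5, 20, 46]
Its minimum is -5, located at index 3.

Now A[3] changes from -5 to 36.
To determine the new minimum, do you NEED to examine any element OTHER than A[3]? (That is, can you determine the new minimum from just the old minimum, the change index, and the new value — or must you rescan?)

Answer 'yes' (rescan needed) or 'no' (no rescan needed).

Answer: yes

Derivation:
Old min = -5 at index 3
Change at index 3: -5 -> 36
Index 3 WAS the min and new value 36 > old min -5. Must rescan other elements to find the new min.
Needs rescan: yes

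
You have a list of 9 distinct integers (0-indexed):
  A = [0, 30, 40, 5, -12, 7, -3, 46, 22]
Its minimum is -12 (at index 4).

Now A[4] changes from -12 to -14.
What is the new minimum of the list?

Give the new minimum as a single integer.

Answer: -14

Derivation:
Old min = -12 (at index 4)
Change: A[4] -12 -> -14
Changed element WAS the min. Need to check: is -14 still <= all others?
  Min of remaining elements: -3
  New min = min(-14, -3) = -14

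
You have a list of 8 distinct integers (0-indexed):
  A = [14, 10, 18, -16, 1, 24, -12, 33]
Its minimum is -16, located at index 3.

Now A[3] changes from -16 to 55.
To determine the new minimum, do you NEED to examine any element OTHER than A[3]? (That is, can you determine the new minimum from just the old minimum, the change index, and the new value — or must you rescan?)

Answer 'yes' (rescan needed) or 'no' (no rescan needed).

Answer: yes

Derivation:
Old min = -16 at index 3
Change at index 3: -16 -> 55
Index 3 WAS the min and new value 55 > old min -16. Must rescan other elements to find the new min.
Needs rescan: yes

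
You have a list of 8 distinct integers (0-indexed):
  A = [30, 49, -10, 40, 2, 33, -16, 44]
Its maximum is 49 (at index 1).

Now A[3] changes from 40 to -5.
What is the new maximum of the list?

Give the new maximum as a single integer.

Answer: 49

Derivation:
Old max = 49 (at index 1)
Change: A[3] 40 -> -5
Changed element was NOT the old max.
  New max = max(old_max, new_val) = max(49, -5) = 49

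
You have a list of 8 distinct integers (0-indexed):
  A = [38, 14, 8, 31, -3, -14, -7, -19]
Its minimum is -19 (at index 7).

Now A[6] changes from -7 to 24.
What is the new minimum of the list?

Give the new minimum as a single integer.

Answer: -19

Derivation:
Old min = -19 (at index 7)
Change: A[6] -7 -> 24
Changed element was NOT the old min.
  New min = min(old_min, new_val) = min(-19, 24) = -19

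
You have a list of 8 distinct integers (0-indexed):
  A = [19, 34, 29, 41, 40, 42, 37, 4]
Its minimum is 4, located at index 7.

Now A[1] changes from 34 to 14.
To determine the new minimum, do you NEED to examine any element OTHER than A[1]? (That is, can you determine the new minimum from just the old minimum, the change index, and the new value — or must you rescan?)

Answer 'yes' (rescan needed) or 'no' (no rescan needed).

Answer: no

Derivation:
Old min = 4 at index 7
Change at index 1: 34 -> 14
Index 1 was NOT the min. New min = min(4, 14). No rescan of other elements needed.
Needs rescan: no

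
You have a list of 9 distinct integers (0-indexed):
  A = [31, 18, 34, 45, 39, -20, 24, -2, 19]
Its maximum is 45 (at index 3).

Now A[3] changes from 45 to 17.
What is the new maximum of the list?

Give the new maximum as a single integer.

Old max = 45 (at index 3)
Change: A[3] 45 -> 17
Changed element WAS the max -> may need rescan.
  Max of remaining elements: 39
  New max = max(17, 39) = 39

Answer: 39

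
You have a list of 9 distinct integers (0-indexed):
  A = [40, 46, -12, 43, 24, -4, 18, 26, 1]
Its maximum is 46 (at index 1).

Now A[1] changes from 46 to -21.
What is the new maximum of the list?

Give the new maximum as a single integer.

Answer: 43

Derivation:
Old max = 46 (at index 1)
Change: A[1] 46 -> -21
Changed element WAS the max -> may need rescan.
  Max of remaining elements: 43
  New max = max(-21, 43) = 43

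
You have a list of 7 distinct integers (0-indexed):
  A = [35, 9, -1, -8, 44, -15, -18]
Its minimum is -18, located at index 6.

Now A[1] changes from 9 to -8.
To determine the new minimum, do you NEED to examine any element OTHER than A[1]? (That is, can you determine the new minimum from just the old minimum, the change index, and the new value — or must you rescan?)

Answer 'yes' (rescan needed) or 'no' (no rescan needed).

Old min = -18 at index 6
Change at index 1: 9 -> -8
Index 1 was NOT the min. New min = min(-18, -8). No rescan of other elements needed.
Needs rescan: no

Answer: no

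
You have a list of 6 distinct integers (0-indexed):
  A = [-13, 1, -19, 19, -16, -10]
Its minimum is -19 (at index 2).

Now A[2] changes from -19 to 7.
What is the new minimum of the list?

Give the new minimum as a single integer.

Answer: -16

Derivation:
Old min = -19 (at index 2)
Change: A[2] -19 -> 7
Changed element WAS the min. Need to check: is 7 still <= all others?
  Min of remaining elements: -16
  New min = min(7, -16) = -16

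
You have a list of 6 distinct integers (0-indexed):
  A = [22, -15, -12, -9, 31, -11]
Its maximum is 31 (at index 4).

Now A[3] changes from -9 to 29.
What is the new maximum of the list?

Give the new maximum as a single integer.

Old max = 31 (at index 4)
Change: A[3] -9 -> 29
Changed element was NOT the old max.
  New max = max(old_max, new_val) = max(31, 29) = 31

Answer: 31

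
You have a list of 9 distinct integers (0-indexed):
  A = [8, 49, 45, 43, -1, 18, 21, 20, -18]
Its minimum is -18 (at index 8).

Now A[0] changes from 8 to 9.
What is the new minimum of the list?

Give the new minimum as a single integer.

Old min = -18 (at index 8)
Change: A[0] 8 -> 9
Changed element was NOT the old min.
  New min = min(old_min, new_val) = min(-18, 9) = -18

Answer: -18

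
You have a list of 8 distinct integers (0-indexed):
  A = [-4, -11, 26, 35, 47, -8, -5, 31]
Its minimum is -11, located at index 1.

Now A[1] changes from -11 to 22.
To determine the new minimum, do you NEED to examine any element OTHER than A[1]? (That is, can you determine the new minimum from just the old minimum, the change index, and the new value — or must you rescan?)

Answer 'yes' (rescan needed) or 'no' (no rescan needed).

Answer: yes

Derivation:
Old min = -11 at index 1
Change at index 1: -11 -> 22
Index 1 WAS the min and new value 22 > old min -11. Must rescan other elements to find the new min.
Needs rescan: yes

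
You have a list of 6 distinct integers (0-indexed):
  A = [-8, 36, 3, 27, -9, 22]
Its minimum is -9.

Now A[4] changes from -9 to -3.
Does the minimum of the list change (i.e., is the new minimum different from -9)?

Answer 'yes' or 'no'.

Old min = -9
Change: A[4] -9 -> -3
Changed element was the min; new min must be rechecked.
New min = -8; changed? yes

Answer: yes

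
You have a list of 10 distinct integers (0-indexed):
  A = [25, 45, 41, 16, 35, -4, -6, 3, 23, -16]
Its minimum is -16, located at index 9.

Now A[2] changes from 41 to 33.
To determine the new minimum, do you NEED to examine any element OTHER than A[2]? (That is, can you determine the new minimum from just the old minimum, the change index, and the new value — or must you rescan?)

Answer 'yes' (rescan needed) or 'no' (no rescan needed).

Old min = -16 at index 9
Change at index 2: 41 -> 33
Index 2 was NOT the min. New min = min(-16, 33). No rescan of other elements needed.
Needs rescan: no

Answer: no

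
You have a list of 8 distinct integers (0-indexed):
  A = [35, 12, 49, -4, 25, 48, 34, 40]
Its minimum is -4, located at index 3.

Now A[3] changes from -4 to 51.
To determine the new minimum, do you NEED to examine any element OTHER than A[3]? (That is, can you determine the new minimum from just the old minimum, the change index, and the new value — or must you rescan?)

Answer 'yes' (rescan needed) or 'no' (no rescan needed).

Old min = -4 at index 3
Change at index 3: -4 -> 51
Index 3 WAS the min and new value 51 > old min -4. Must rescan other elements to find the new min.
Needs rescan: yes

Answer: yes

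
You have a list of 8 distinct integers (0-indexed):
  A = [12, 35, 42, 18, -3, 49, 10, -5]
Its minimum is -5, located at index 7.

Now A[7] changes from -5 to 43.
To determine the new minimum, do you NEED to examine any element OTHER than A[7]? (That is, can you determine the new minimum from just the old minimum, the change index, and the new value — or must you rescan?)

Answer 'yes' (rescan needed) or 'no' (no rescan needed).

Answer: yes

Derivation:
Old min = -5 at index 7
Change at index 7: -5 -> 43
Index 7 WAS the min and new value 43 > old min -5. Must rescan other elements to find the new min.
Needs rescan: yes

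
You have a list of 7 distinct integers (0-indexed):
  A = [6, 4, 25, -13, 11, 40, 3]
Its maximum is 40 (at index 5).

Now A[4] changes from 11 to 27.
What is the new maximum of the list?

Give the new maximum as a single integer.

Old max = 40 (at index 5)
Change: A[4] 11 -> 27
Changed element was NOT the old max.
  New max = max(old_max, new_val) = max(40, 27) = 40

Answer: 40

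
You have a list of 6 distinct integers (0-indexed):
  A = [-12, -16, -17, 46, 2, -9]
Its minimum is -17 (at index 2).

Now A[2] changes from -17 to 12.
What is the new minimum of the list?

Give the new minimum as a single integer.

Answer: -16

Derivation:
Old min = -17 (at index 2)
Change: A[2] -17 -> 12
Changed element WAS the min. Need to check: is 12 still <= all others?
  Min of remaining elements: -16
  New min = min(12, -16) = -16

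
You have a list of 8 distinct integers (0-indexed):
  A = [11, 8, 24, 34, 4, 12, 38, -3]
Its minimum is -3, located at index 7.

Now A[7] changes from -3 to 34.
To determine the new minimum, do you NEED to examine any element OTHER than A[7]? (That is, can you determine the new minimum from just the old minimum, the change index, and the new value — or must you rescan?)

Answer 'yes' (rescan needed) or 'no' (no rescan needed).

Old min = -3 at index 7
Change at index 7: -3 -> 34
Index 7 WAS the min and new value 34 > old min -3. Must rescan other elements to find the new min.
Needs rescan: yes

Answer: yes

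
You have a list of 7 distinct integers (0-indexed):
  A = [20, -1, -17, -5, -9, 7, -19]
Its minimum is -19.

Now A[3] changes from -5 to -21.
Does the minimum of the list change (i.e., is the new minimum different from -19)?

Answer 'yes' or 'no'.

Answer: yes

Derivation:
Old min = -19
Change: A[3] -5 -> -21
Changed element was NOT the min; min changes only if -21 < -19.
New min = -21; changed? yes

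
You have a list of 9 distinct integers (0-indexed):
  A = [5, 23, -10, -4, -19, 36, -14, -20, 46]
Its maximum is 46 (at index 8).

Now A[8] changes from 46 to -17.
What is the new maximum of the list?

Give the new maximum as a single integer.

Answer: 36

Derivation:
Old max = 46 (at index 8)
Change: A[8] 46 -> -17
Changed element WAS the max -> may need rescan.
  Max of remaining elements: 36
  New max = max(-17, 36) = 36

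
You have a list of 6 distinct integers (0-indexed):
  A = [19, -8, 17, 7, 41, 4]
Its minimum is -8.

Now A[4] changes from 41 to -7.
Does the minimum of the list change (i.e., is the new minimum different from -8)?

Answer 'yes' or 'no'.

Answer: no

Derivation:
Old min = -8
Change: A[4] 41 -> -7
Changed element was NOT the min; min changes only if -7 < -8.
New min = -8; changed? no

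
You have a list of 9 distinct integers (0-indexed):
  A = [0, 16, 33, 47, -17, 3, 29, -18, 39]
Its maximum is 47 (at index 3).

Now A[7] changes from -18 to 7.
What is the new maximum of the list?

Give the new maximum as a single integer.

Old max = 47 (at index 3)
Change: A[7] -18 -> 7
Changed element was NOT the old max.
  New max = max(old_max, new_val) = max(47, 7) = 47

Answer: 47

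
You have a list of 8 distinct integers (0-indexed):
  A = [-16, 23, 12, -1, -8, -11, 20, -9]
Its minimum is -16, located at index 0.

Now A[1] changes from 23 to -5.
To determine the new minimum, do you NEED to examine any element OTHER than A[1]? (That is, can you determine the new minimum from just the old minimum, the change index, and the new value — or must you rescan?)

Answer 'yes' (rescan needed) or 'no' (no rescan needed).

Old min = -16 at index 0
Change at index 1: 23 -> -5
Index 1 was NOT the min. New min = min(-16, -5). No rescan of other elements needed.
Needs rescan: no

Answer: no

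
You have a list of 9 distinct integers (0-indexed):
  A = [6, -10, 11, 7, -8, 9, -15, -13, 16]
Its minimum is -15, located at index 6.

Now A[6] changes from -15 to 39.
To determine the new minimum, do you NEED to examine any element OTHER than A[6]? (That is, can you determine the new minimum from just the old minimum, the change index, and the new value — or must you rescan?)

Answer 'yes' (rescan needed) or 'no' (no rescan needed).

Answer: yes

Derivation:
Old min = -15 at index 6
Change at index 6: -15 -> 39
Index 6 WAS the min and new value 39 > old min -15. Must rescan other elements to find the new min.
Needs rescan: yes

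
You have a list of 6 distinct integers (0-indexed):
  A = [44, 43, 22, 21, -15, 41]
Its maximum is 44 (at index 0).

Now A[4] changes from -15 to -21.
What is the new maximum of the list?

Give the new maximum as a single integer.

Answer: 44

Derivation:
Old max = 44 (at index 0)
Change: A[4] -15 -> -21
Changed element was NOT the old max.
  New max = max(old_max, new_val) = max(44, -21) = 44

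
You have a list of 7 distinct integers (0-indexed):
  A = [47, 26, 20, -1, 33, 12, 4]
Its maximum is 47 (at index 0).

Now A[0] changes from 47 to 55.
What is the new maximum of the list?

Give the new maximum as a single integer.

Old max = 47 (at index 0)
Change: A[0] 47 -> 55
Changed element WAS the max -> may need rescan.
  Max of remaining elements: 33
  New max = max(55, 33) = 55

Answer: 55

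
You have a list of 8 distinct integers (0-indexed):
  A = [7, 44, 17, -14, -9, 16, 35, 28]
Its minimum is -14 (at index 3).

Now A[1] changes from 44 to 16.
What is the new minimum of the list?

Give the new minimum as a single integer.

Answer: -14

Derivation:
Old min = -14 (at index 3)
Change: A[1] 44 -> 16
Changed element was NOT the old min.
  New min = min(old_min, new_val) = min(-14, 16) = -14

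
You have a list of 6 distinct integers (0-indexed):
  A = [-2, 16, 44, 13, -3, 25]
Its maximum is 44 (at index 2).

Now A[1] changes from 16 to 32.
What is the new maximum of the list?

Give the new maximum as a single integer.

Answer: 44

Derivation:
Old max = 44 (at index 2)
Change: A[1] 16 -> 32
Changed element was NOT the old max.
  New max = max(old_max, new_val) = max(44, 32) = 44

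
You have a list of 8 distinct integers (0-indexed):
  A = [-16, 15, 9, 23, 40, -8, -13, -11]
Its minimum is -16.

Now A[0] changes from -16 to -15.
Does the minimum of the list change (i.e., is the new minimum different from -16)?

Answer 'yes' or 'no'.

Answer: yes

Derivation:
Old min = -16
Change: A[0] -16 -> -15
Changed element was the min; new min must be rechecked.
New min = -15; changed? yes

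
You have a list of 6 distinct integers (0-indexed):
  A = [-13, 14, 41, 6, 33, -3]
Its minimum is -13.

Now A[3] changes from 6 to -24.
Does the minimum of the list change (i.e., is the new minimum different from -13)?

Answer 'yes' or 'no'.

Answer: yes

Derivation:
Old min = -13
Change: A[3] 6 -> -24
Changed element was NOT the min; min changes only if -24 < -13.
New min = -24; changed? yes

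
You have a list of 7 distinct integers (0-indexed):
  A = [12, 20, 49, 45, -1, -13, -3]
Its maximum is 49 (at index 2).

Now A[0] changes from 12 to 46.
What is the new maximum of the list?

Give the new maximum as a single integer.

Answer: 49

Derivation:
Old max = 49 (at index 2)
Change: A[0] 12 -> 46
Changed element was NOT the old max.
  New max = max(old_max, new_val) = max(49, 46) = 49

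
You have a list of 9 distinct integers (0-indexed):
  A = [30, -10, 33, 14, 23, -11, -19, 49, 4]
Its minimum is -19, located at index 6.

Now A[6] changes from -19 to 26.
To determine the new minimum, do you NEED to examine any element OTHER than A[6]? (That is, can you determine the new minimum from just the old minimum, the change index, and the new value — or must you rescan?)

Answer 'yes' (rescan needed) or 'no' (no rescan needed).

Old min = -19 at index 6
Change at index 6: -19 -> 26
Index 6 WAS the min and new value 26 > old min -19. Must rescan other elements to find the new min.
Needs rescan: yes

Answer: yes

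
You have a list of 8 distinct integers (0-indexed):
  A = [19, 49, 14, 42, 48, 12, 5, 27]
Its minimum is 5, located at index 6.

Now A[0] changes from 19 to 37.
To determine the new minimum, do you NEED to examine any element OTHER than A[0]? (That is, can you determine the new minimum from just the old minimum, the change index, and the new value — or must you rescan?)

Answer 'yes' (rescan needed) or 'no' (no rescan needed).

Old min = 5 at index 6
Change at index 0: 19 -> 37
Index 0 was NOT the min. New min = min(5, 37). No rescan of other elements needed.
Needs rescan: no

Answer: no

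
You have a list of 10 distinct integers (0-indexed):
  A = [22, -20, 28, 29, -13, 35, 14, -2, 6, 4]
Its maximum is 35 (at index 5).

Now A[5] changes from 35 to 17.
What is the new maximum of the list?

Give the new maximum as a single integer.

Old max = 35 (at index 5)
Change: A[5] 35 -> 17
Changed element WAS the max -> may need rescan.
  Max of remaining elements: 29
  New max = max(17, 29) = 29

Answer: 29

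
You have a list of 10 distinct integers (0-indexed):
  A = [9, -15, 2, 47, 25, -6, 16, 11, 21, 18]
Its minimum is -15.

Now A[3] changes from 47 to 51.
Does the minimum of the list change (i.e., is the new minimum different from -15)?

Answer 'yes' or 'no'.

Answer: no

Derivation:
Old min = -15
Change: A[3] 47 -> 51
Changed element was NOT the min; min changes only if 51 < -15.
New min = -15; changed? no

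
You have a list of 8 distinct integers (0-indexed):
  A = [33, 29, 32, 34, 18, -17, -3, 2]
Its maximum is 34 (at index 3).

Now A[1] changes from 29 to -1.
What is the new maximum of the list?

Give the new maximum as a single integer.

Answer: 34

Derivation:
Old max = 34 (at index 3)
Change: A[1] 29 -> -1
Changed element was NOT the old max.
  New max = max(old_max, new_val) = max(34, -1) = 34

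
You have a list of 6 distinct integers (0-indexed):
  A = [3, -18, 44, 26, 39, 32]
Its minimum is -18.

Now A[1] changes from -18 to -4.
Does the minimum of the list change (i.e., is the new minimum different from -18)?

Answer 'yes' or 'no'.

Answer: yes

Derivation:
Old min = -18
Change: A[1] -18 -> -4
Changed element was the min; new min must be rechecked.
New min = -4; changed? yes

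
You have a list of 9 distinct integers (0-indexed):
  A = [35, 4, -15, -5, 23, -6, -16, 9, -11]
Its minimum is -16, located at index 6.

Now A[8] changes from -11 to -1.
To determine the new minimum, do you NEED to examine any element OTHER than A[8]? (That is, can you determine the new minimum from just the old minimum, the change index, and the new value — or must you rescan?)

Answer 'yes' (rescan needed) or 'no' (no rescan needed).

Old min = -16 at index 6
Change at index 8: -11 -> -1
Index 8 was NOT the min. New min = min(-16, -1). No rescan of other elements needed.
Needs rescan: no

Answer: no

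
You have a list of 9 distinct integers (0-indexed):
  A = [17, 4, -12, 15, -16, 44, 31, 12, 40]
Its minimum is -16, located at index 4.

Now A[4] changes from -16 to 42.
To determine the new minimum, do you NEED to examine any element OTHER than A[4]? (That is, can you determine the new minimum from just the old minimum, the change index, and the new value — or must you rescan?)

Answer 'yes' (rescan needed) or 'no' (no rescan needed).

Old min = -16 at index 4
Change at index 4: -16 -> 42
Index 4 WAS the min and new value 42 > old min -16. Must rescan other elements to find the new min.
Needs rescan: yes

Answer: yes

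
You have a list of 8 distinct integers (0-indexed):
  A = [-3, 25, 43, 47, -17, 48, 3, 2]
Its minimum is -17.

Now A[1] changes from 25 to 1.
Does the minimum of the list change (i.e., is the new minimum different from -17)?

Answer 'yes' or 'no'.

Old min = -17
Change: A[1] 25 -> 1
Changed element was NOT the min; min changes only if 1 < -17.
New min = -17; changed? no

Answer: no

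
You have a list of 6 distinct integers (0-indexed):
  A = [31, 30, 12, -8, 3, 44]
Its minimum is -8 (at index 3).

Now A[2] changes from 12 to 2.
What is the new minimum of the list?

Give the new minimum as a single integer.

Old min = -8 (at index 3)
Change: A[2] 12 -> 2
Changed element was NOT the old min.
  New min = min(old_min, new_val) = min(-8, 2) = -8

Answer: -8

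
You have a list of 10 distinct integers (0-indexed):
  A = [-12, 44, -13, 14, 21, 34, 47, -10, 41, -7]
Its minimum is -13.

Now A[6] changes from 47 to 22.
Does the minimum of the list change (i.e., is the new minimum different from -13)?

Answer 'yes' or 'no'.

Answer: no

Derivation:
Old min = -13
Change: A[6] 47 -> 22
Changed element was NOT the min; min changes only if 22 < -13.
New min = -13; changed? no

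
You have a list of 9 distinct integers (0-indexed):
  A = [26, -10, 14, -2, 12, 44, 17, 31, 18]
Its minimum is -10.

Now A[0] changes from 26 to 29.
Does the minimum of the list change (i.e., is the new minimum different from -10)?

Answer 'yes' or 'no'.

Old min = -10
Change: A[0] 26 -> 29
Changed element was NOT the min; min changes only if 29 < -10.
New min = -10; changed? no

Answer: no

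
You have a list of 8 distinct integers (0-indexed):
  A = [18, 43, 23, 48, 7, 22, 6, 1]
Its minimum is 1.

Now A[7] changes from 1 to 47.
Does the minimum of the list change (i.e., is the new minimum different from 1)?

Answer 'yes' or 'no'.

Answer: yes

Derivation:
Old min = 1
Change: A[7] 1 -> 47
Changed element was the min; new min must be rechecked.
New min = 6; changed? yes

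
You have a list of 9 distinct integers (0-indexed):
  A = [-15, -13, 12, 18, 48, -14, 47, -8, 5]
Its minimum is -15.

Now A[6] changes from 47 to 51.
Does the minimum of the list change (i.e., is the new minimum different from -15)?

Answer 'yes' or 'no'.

Old min = -15
Change: A[6] 47 -> 51
Changed element was NOT the min; min changes only if 51 < -15.
New min = -15; changed? no

Answer: no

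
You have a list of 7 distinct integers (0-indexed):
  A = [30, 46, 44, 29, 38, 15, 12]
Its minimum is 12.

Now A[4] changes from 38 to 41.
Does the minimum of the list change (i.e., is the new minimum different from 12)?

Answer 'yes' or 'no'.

Old min = 12
Change: A[4] 38 -> 41
Changed element was NOT the min; min changes only if 41 < 12.
New min = 12; changed? no

Answer: no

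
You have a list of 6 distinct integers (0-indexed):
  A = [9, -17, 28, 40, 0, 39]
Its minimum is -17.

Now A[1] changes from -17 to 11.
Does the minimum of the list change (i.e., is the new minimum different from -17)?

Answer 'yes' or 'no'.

Old min = -17
Change: A[1] -17 -> 11
Changed element was the min; new min must be rechecked.
New min = 0; changed? yes

Answer: yes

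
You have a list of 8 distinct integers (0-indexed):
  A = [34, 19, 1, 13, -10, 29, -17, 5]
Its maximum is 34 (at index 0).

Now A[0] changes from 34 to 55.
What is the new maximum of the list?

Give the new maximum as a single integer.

Answer: 55

Derivation:
Old max = 34 (at index 0)
Change: A[0] 34 -> 55
Changed element WAS the max -> may need rescan.
  Max of remaining elements: 29
  New max = max(55, 29) = 55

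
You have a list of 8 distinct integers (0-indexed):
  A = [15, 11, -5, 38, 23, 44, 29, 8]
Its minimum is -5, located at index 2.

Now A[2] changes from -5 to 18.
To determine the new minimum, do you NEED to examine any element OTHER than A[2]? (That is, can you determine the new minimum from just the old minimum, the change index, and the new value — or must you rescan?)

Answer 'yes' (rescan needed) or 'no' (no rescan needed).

Answer: yes

Derivation:
Old min = -5 at index 2
Change at index 2: -5 -> 18
Index 2 WAS the min and new value 18 > old min -5. Must rescan other elements to find the new min.
Needs rescan: yes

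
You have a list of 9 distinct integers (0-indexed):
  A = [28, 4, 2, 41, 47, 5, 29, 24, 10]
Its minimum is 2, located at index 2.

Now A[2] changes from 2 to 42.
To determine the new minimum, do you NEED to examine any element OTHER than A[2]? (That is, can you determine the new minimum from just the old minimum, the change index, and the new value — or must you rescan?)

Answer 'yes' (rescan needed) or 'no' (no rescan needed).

Answer: yes

Derivation:
Old min = 2 at index 2
Change at index 2: 2 -> 42
Index 2 WAS the min and new value 42 > old min 2. Must rescan other elements to find the new min.
Needs rescan: yes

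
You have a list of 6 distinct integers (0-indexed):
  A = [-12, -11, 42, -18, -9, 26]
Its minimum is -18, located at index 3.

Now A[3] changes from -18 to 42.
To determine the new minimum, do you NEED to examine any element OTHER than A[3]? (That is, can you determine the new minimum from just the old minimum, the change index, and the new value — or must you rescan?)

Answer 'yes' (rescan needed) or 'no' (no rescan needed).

Old min = -18 at index 3
Change at index 3: -18 -> 42
Index 3 WAS the min and new value 42 > old min -18. Must rescan other elements to find the new min.
Needs rescan: yes

Answer: yes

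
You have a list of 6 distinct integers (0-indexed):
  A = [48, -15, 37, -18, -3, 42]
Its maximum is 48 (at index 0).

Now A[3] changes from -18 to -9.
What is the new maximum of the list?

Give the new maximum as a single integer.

Answer: 48

Derivation:
Old max = 48 (at index 0)
Change: A[3] -18 -> -9
Changed element was NOT the old max.
  New max = max(old_max, new_val) = max(48, -9) = 48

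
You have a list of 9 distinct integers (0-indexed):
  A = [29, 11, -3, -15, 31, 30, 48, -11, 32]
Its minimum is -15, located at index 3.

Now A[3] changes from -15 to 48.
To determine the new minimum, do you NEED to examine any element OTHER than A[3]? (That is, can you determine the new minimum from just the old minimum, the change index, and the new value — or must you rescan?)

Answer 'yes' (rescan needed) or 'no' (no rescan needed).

Old min = -15 at index 3
Change at index 3: -15 -> 48
Index 3 WAS the min and new value 48 > old min -15. Must rescan other elements to find the new min.
Needs rescan: yes

Answer: yes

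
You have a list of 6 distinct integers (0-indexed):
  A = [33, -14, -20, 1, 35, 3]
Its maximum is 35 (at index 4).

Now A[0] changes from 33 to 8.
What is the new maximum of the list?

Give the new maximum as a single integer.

Old max = 35 (at index 4)
Change: A[0] 33 -> 8
Changed element was NOT the old max.
  New max = max(old_max, new_val) = max(35, 8) = 35

Answer: 35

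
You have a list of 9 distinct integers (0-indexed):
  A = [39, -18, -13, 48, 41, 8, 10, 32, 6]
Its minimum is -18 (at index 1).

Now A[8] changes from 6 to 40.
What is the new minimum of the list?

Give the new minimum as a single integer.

Answer: -18

Derivation:
Old min = -18 (at index 1)
Change: A[8] 6 -> 40
Changed element was NOT the old min.
  New min = min(old_min, new_val) = min(-18, 40) = -18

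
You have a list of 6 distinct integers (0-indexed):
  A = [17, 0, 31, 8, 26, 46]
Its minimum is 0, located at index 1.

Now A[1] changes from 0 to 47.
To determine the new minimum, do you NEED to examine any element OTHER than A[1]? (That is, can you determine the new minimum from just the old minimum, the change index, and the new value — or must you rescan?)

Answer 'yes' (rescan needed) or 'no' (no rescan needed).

Answer: yes

Derivation:
Old min = 0 at index 1
Change at index 1: 0 -> 47
Index 1 WAS the min and new value 47 > old min 0. Must rescan other elements to find the new min.
Needs rescan: yes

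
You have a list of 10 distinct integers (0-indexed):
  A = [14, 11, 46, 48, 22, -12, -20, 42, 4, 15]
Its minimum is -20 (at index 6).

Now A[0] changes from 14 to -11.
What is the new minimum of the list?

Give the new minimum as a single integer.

Answer: -20

Derivation:
Old min = -20 (at index 6)
Change: A[0] 14 -> -11
Changed element was NOT the old min.
  New min = min(old_min, new_val) = min(-20, -11) = -20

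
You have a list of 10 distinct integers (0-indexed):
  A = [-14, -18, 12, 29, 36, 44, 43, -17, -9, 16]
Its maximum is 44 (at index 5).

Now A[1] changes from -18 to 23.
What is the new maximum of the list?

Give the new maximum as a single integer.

Old max = 44 (at index 5)
Change: A[1] -18 -> 23
Changed element was NOT the old max.
  New max = max(old_max, new_val) = max(44, 23) = 44

Answer: 44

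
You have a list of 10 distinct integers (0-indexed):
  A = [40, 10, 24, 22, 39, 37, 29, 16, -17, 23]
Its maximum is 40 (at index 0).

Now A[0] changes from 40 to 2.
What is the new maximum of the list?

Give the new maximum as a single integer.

Old max = 40 (at index 0)
Change: A[0] 40 -> 2
Changed element WAS the max -> may need rescan.
  Max of remaining elements: 39
  New max = max(2, 39) = 39

Answer: 39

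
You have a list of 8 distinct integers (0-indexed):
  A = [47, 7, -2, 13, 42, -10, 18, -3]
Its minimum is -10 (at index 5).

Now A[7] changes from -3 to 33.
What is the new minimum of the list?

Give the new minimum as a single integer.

Answer: -10

Derivation:
Old min = -10 (at index 5)
Change: A[7] -3 -> 33
Changed element was NOT the old min.
  New min = min(old_min, new_val) = min(-10, 33) = -10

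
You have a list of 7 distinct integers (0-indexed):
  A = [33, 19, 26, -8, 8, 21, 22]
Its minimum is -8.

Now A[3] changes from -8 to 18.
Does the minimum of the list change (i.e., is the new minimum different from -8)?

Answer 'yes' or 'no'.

Answer: yes

Derivation:
Old min = -8
Change: A[3] -8 -> 18
Changed element was the min; new min must be rechecked.
New min = 8; changed? yes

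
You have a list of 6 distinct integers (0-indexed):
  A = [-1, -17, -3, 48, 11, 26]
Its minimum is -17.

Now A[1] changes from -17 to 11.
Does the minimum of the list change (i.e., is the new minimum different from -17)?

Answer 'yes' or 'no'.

Old min = -17
Change: A[1] -17 -> 11
Changed element was the min; new min must be rechecked.
New min = -3; changed? yes

Answer: yes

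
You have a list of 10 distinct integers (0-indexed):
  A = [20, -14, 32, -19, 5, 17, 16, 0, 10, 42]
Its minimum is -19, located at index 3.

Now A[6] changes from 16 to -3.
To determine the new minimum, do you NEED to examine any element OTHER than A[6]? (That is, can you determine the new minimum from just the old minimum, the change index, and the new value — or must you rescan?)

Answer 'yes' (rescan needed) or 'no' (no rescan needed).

Answer: no

Derivation:
Old min = -19 at index 3
Change at index 6: 16 -> -3
Index 6 was NOT the min. New min = min(-19, -3). No rescan of other elements needed.
Needs rescan: no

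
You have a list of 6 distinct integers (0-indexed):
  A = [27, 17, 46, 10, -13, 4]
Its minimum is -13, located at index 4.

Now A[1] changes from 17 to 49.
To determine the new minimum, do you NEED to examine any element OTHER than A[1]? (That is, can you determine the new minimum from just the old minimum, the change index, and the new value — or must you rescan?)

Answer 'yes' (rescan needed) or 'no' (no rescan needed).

Old min = -13 at index 4
Change at index 1: 17 -> 49
Index 1 was NOT the min. New min = min(-13, 49). No rescan of other elements needed.
Needs rescan: no

Answer: no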